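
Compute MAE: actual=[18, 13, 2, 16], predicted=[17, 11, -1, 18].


Absolute errors: |18-17|=1, |13-11|=2, |2+ 1|=3, |16-18|=2
Sum = 8
MAE = 8/4 = 2

2


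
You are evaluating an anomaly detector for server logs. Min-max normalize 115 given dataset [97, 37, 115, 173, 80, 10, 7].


min=7, max=173
(115-7)/(173-7) = 108/166 = 0.6506

0.6506


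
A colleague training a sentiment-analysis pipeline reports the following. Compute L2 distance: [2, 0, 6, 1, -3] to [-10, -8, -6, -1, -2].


d = √((2+ 10)² + (0+ 8)² + (6+ 6)² + (1+ 1)² + (-3+ 2)²)
  = √(144 + 64 + 144 + 4 + 1)
  = √357 = 18.8944

18.8944


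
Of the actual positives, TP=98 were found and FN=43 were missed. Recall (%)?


Recall = TP/(TP+FN)
= 98/(98+43)
= 98/141 = 69.5%

69.5%


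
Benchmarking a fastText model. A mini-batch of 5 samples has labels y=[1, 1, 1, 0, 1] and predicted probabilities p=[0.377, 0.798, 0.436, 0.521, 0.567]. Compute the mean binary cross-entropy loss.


L[0] = -ln(0.377) = 0.9755
L[1] = -ln(0.798) = 0.2256
L[2] = -ln(0.436) = 0.8301
L[3] = -ln(1-0.521) = -ln(0.479) = 0.7361
L[4] = -ln(0.567) = 0.5674
mean = (0.9755 + 0.2256 + 0.8301 + 0.7361 + 0.5674)/5 = 0.6669

0.6669


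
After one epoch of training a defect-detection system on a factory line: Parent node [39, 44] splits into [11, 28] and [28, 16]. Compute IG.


Parent = [39, 44], H_parent = 0.9974
H_left = 0.8582 (n=39), H_right = 0.9457 (n=44)
H_children = (39/83)·0.8582 + (44/83)·0.9457 = 0.9046
IG = 0.9974 - 0.9046 = 0.0928

0.0928


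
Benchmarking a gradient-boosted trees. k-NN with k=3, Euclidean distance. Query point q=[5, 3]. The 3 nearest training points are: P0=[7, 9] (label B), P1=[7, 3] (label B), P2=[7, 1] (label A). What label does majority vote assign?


d(q,P0) = 6.3246  (label B)
d(q,P1) = 2.0  (label B)
d(q,P2) = 2.8284  (label A)
Votes: A=1, B=2
Majority → B

B


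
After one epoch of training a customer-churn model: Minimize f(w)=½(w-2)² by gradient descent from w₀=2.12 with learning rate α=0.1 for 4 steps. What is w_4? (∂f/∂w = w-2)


step 1: grad = 2.12-2 = 0.12; w = 2.12 - 0.1·(0.12) = 2.108
step 2: grad = 2.108-2 = 0.108; w = 2.108 - 0.1·(0.108) = 2.0972
step 3: grad = 2.0972-2 = 0.0972; w = 2.0972 - 0.1·(0.0972) = 2.08748
step 4: grad = 2.08748-2 = 0.08748; w = 2.08748 - 0.1·(0.08748) = 2.078732

2.078732


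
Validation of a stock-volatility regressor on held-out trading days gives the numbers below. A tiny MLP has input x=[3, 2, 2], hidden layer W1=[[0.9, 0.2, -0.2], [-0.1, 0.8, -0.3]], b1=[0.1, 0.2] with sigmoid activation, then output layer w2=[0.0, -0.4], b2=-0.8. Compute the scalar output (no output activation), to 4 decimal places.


z1[0] = (0.9)·(3) + (0.2)·(2) + (-0.2)·(2) + 0.1 = 2.8
z1[1] = (-0.1)·(3) + (0.8)·(2) + (-0.3)·(2) + 0.2 = 0.9
h = sigmoid(z1) = [0.9427, 0.7109]
output = (0.0)·(0.9427) + (-0.4)·(0.7109) - 0.8 = -1.0844

-1.0844


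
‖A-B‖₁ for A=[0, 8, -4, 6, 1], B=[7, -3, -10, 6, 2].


d = |0-7| + |8+ 3| + |-4+ 10| + |6-6| + |1-2|
  = 7 + 11 + 6 + 0 + 1
  = 25

25


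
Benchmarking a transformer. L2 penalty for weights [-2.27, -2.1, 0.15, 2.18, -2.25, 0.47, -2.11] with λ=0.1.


‖w‖₂² = (-2.27)² + (-2.1)² + (0.15)² + (2.18)² + (-2.25)² + (0.47)² + (-2.11)²
     = 5.1529 + 4.41 + 0.0225 + 4.7524 + 5.0625 + 0.2209 + 4.4521
     = 24.0733
λ·‖w‖₂² = 0.1·24.0733 = 2.40733

2.40733


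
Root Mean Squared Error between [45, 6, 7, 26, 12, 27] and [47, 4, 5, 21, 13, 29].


MSE = 42/6 = 7
RMSE = √(42/6) = 2.6458

2.6458


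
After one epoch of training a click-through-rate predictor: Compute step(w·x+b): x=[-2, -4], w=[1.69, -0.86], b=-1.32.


z = (-2)·(1.69) + (-4)·(-0.86) - 1.32
  = -1.26
step(z) = 0 (z<0)

0


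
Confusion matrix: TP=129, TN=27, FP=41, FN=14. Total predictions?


Total = TP + TN + FP + FN
= 129 + 27 + 41 + 14
= 211
(Predicted positive: 170, predicted negative: 41)

211


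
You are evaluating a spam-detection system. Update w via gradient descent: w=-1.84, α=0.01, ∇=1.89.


w_new = w - α·∇
= -1.84 - 0.01·1.89
= -1.84 - 0.0189
= -1.8589

-1.8589


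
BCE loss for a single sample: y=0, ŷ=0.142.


BCE = -[y·ln(p) + (1-y)·ln(1-p)]
= -0 - 1·ln(1-0.142)
= -ln(0.858) = 0.1532

0.1532


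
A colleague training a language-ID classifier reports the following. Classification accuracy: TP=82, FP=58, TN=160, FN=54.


Accuracy = (TP+TN)/(TP+TN+FP+FN)
= (82+160)/(354)
= 242/354 = 68.36%

68.36%


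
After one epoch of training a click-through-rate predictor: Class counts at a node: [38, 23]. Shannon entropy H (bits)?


Probabilities: [38/61, 23/61] ≈ [0.623, 0.377]
H = -((38/61)·log₂(38/61) + (23/61)·log₂(23/61))
  = 0.9559 bits

0.9559 bits


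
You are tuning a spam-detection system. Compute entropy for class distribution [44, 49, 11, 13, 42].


Probabilities: [44/159, 49/159, 11/159, 13/159, 42/159] ≈ [0.2767, 0.3082, 0.0692, 0.0818, 0.2642]
H = -((44/159)·log₂(44/159) + (49/159)·log₂(49/159) + (11/159)·log₂(11/159) + (13/159)·log₂(13/159) + (42/159)·log₂(42/159))
  = 2.1055 bits

2.1055 bits


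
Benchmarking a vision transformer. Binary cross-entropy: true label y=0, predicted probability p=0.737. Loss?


BCE = -[y·ln(p) + (1-y)·ln(1-p)]
= -0 - 1·ln(1-0.737)
= -ln(0.263) = 1.3356

1.3356


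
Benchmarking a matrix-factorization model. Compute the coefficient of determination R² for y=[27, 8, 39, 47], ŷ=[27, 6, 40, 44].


ȳ = 30.25
SS_res = Σ(y-ŷ)² = 14
SS_tot = Σ(y-ȳ)² = 862.75
R² = 1 - SS_res/SS_tot = 1 - 0.0162 = 0.9838

0.9838


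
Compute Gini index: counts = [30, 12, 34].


Probabilities: [30/76, 12/76, 34/76] ≈ [0.3947, 0.1579, 0.4474]
Σpᵢ² = (900 + 144 + 1156)/76² = 2200/5776
Gini = 1 - Σpᵢ² = 1 - 2200/5776 = 0.6191

0.6191


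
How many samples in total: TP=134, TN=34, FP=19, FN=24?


Total = TP + TN + FP + FN
= 134 + 34 + 19 + 24
= 211
(Predicted positive: 153, predicted negative: 58)

211


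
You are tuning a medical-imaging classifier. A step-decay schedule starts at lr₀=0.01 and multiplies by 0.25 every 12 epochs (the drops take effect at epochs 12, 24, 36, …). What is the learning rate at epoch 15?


n_drops = ⌊15/12⌋ = 1
lr = 0.01·0.25^1 = 0.01·0.25 = 0.0025

0.0025


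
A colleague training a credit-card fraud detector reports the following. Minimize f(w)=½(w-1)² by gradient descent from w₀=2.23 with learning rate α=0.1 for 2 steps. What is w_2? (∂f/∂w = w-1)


step 1: grad = 2.23-1 = 1.23; w = 2.23 - 0.1·(1.23) = 2.107
step 2: grad = 2.107-1 = 1.107; w = 2.107 - 0.1·(1.107) = 1.9963

1.9963


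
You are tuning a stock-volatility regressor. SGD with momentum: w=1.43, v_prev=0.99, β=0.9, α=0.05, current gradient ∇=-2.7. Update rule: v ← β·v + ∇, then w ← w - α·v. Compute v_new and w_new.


v_new = 0.9·0.99 - 2.7 = 0.891 - 2.7 = -1.809
w_new = 1.43 - 0.05·-1.809 = 1.43 + 0.09045 = 1.52045

v_new=-1.809, w_new=1.52045


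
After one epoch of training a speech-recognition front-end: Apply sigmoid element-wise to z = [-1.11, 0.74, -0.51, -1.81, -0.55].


σ(-1.11) = 1/(1+e^1.11) = 0.2479
σ(0.74) = 1/(1+e^-0.74) = 0.677
σ(-0.51) = 1/(1+e^0.51) = 0.3752
σ(-1.81) = 1/(1+e^1.81) = 0.1406
σ(-0.55) = 1/(1+e^0.55) = 0.3659
result = [0.2479, 0.677, 0.3752, 0.1406, 0.3659]

[0.2479, 0.677, 0.3752, 0.1406, 0.3659]


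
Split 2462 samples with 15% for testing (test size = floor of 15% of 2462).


Test = ⌊2462·15/100⌋ = 369
Train = 2462 - 369 = 2093

Train: 2093, Test: 369


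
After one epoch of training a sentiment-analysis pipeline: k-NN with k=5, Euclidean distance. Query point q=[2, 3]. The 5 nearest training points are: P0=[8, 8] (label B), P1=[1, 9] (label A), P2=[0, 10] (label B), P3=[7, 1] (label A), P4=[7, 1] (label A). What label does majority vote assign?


d(q,P0) = 7.8102  (label B)
d(q,P1) = 6.0828  (label A)
d(q,P2) = 7.2801  (label B)
d(q,P3) = 5.3852  (label A)
d(q,P4) = 5.3852  (label A)
Votes: A=3, B=2
Majority → A

A


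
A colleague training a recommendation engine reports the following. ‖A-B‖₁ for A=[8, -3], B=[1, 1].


d = |8-1| + |-3-1|
  = 7 + 4
  = 11

11


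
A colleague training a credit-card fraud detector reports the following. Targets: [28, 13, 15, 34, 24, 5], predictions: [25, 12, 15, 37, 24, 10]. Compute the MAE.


Absolute errors: |28-25|=3, |13-12|=1, |15-15|=0, |34-37|=3, |24-24|=0, |5-10|=5
Sum = 12
MAE = 12/6 = 2

2


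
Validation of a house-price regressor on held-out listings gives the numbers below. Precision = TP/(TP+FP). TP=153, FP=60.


Precision = TP/(TP+FP)
= 153/(153+60)
= 153/213 = 71.83%

71.83%


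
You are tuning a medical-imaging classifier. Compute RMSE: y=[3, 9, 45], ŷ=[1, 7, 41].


MSE = 24/3 = 8
RMSE = √(24/3) = 2.8284

2.8284


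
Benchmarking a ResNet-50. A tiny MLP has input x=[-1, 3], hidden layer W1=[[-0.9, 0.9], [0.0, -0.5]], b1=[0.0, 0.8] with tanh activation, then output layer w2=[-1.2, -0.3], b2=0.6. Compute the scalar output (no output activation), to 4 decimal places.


z1[0] = (-0.9)·(-1) + (0.9)·(3) + 0.0 = 3.6
z1[1] = (0.0)·(-1) + (-0.5)·(3) + 0.8 = -0.7
h = tanh(z1) = [0.9985, -0.6044]
output = (-1.2)·(0.9985) + (-0.3)·(-0.6044) + 0.6 = -0.4169

-0.4169


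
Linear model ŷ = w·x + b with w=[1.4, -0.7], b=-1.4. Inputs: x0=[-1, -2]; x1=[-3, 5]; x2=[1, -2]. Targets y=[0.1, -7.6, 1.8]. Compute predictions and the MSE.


ŷ0 = (1.4)·(-1) + (-0.7)·(-2) - 1.4 = -1.4
ŷ1 = (1.4)·(-3) + (-0.7)·(5) - 1.4 = -9.1
ŷ2 = (1.4)·(1) + (-0.7)·(-2) - 1.4 = 1.4
errors² = [2.25, 2.25, 0.16]
MSE = 4.6600/3 = 1.5533

1.5533


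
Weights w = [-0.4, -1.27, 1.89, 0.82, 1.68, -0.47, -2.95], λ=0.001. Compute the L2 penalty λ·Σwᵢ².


‖w‖₂² = (-0.4)² + (-1.27)² + (1.89)² + (0.82)² + (1.68)² + (-0.47)² + (-2.95)²
     = 0.16 + 1.6129 + 3.5721 + 0.6724 + 2.8224 + 0.2209 + 8.7025
     = 17.7632
λ·‖w‖₂² = 0.001·17.7632 = 0.017763

0.017763


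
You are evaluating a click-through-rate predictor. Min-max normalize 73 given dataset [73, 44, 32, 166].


min=32, max=166
(73-32)/(166-32) = 41/134 = 0.306

0.306


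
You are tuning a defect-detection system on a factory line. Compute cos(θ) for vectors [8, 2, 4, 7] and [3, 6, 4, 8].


A·B = 8·3 + 2·6 + 4·4 + 7·8 = 108
‖A‖ = √133 = 11.5326, ‖B‖ = √125 = 11.1803
cos = 108/(√133·√125) = 108/√16625 = 0.8376

0.8376


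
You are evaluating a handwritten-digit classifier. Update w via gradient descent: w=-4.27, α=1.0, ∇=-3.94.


w_new = w - α·∇
= -4.27 - 1.0·-3.94
= -4.27 + 3.94
= -0.33

-0.33


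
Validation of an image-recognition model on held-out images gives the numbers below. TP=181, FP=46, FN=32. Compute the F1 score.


Precision = 181/227 = 0.7974
Recall = 181/213 = 0.8498
F1 = 2·P·R/(P+R) = 2·TP/(2·TP+FP+FN) = 362/(362+46+32) = 362/440 = 0.8227

0.8227


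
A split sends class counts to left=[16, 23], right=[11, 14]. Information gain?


Parent = [27, 37], H_parent = 0.9823
H_left = 0.9766 (n=39), H_right = 0.9896 (n=25)
H_children = (39/64)·0.9766 + (25/64)·0.9896 = 0.9817
IG = 0.9823 - 0.9817 = 0.0006

0.0006


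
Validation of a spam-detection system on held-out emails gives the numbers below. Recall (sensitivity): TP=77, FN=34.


Recall = TP/(TP+FN)
= 77/(77+34)
= 77/111 = 69.37%

69.37%


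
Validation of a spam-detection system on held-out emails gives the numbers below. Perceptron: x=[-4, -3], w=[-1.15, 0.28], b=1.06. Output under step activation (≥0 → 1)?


z = (-4)·(-1.15) + (-3)·(0.28) + 1.06
  = 4.82
step(z) = 1 (z≥0)

1


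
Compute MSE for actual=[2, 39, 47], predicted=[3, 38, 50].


Squared errors: (2-3)²=1, (39-38)²=1, (47-50)²=9
Sum = 11
MSE = 11/3 = 11/3

11/3


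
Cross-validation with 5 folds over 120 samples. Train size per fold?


Fold size = 120/5 = 24
Training per fold = 120 - 24 = 96

96


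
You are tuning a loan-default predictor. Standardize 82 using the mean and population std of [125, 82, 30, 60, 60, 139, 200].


μ = 99.4286, σ = 54.2056
z = (82 - 99.4286)/54.2056 = -0.3215

-0.3215


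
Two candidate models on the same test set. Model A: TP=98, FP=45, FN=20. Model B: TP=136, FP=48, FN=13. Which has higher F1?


Model A: P=98/143=0.6853, R=98/118=0.8305, F1=2PR/(P+R)=2TP/(2TP+FP+FN)=196/261=0.751
Model B: P=136/184=0.7391, R=136/149=0.9128, F1=2PR/(P+R)=2TP/(2TP+FP+FN)=272/333=0.8168
0.751 < 0.8168 → Model B

Model B


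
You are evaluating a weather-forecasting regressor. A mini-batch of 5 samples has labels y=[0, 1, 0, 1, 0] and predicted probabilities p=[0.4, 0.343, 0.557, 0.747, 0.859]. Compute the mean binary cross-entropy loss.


L[0] = -ln(1-0.4) = -ln(0.6) = 0.5108
L[1] = -ln(0.343) = 1.07
L[2] = -ln(1-0.557) = -ln(0.443) = 0.8142
L[3] = -ln(0.747) = 0.2917
L[4] = -ln(1-0.859) = -ln(0.141) = 1.959
mean = (0.5108 + 1.07 + 0.8142 + 0.2917 + 1.959)/5 = 0.9291

0.9291


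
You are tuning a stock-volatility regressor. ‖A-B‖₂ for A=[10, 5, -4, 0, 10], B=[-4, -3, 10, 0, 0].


d = √((10+ 4)² + (5+ 3)² + (-4-10)² + (0-0)² + (10-0)²)
  = √(196 + 64 + 196 + 0 + 100)
  = √556 = 23.5797

23.5797


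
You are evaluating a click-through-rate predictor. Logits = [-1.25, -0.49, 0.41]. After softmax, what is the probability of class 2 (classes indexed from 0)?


Exponentials: e^-1.25=0.2865, e^-0.49=0.6126, e^0.41=1.5068
Sum = 2.4059
Softmax = [0.1191, 0.2546, 0.6263]
p[2] = 1.5068/2.4059 = 0.6263

0.6263


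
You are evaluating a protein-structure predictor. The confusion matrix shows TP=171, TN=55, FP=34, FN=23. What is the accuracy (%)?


Accuracy = (TP+TN)/(TP+TN+FP+FN)
= (171+55)/(283)
= 226/283 = 79.86%

79.86%


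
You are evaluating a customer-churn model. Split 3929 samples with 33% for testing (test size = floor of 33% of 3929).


Test = ⌊3929·33/100⌋ = 1296
Train = 3929 - 1296 = 2633

Train: 2633, Test: 1296


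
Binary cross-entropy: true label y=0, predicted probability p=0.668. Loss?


BCE = -[y·ln(p) + (1-y)·ln(1-p)]
= -0 - 1·ln(1-0.668)
= -ln(0.332) = 1.1026

1.1026


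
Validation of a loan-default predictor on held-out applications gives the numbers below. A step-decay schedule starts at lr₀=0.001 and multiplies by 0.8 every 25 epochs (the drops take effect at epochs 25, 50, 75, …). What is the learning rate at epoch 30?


n_drops = ⌊30/25⌋ = 1
lr = 0.001·0.8^1 = 0.001·0.8 = 0.0008

0.0008


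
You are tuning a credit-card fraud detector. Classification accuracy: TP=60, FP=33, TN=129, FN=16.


Accuracy = (TP+TN)/(TP+TN+FP+FN)
= (60+129)/(238)
= 189/238 = 79.41%

79.41%


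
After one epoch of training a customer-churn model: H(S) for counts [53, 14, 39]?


Probabilities: [53/106, 14/106, 39/106] ≈ [0.5, 0.1321, 0.3679]
H = -((53/106)·log₂(53/106) + (14/106)·log₂(14/106) + (39/106)·log₂(39/106))
  = 1.4165 bits

1.4165 bits


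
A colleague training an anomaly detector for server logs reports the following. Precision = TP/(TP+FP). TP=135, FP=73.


Precision = TP/(TP+FP)
= 135/(135+73)
= 135/208 = 64.9%

64.9%


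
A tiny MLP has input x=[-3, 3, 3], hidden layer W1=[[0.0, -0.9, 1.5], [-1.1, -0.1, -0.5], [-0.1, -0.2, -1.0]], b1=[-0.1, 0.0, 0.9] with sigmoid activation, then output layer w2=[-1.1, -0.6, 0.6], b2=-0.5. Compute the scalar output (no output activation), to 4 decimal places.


z1[0] = (0.0)·(-3) + (-0.9)·(3) + (1.5)·(3) - 0.1 = 1.7
z1[1] = (-1.1)·(-3) + (-0.1)·(3) + (-0.5)·(3) + 0.0 = 1.5
z1[2] = (-0.1)·(-3) + (-0.2)·(3) + (-1.0)·(3) + 0.9 = -2.4
h = sigmoid(z1) = [0.8455, 0.8176, 0.0832]
output = (-1.1)·(0.8455) + (-0.6)·(0.8176) + (0.6)·(0.0832) - 0.5 = -1.8707

-1.8707


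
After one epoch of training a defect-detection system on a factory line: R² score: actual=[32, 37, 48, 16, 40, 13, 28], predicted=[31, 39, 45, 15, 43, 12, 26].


ȳ = 30.5714
SS_res = Σ(y-ŷ)² = 29
SS_tot = Σ(y-ȳ)² = 963.71
R² = 1 - SS_res/SS_tot = 1 - 0.0301 = 0.9699

0.9699


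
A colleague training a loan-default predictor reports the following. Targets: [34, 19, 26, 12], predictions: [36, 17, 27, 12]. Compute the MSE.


Squared errors: (34-36)²=4, (19-17)²=4, (26-27)²=1, (12-12)²=0
Sum = 9
MSE = 9/4 = 9/4

9/4


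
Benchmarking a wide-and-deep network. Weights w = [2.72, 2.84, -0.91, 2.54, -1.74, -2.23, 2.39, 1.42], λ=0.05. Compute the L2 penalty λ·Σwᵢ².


‖w‖₂² = (2.72)² + (2.84)² + (-0.91)² + (2.54)² + (-1.74)² + (-2.23)² + (2.39)² + (1.42)²
     = 7.3984 + 8.0656 + 0.8281 + 6.4516 + 3.0276 + 4.9729 + 5.7121 + 2.0164
     = 38.4727
λ·‖w‖₂² = 0.05·38.4727 = 1.923635

1.923635


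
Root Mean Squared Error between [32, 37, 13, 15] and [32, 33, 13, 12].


MSE = 25/4 = 6.25
RMSE = √(25/4) = 2.5

2.5


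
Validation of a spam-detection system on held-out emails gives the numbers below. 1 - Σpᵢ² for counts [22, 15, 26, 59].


Probabilities: [22/122, 15/122, 26/122, 59/122] ≈ [0.1803, 0.123, 0.2131, 0.4836]
Σpᵢ² = (484 + 225 + 676 + 3481)/122² = 4866/14884
Gini = 1 - Σpᵢ² = 1 - 4866/14884 = 0.6731

0.6731


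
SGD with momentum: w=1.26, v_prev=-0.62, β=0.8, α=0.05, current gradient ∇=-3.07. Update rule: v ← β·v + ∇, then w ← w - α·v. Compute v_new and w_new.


v_new = 0.8·-0.62 - 3.07 = -0.496 - 3.07 = -3.566
w_new = 1.26 - 0.05·-3.566 = 1.26 + 0.1783 = 1.4383

v_new=-3.566, w_new=1.4383


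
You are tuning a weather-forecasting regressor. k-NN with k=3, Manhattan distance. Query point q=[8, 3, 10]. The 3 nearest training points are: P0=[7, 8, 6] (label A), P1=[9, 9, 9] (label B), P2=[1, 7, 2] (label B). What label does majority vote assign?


d(q,P0) = 10  (label A)
d(q,P1) = 8  (label B)
d(q,P2) = 19  (label B)
Votes: A=1, B=2
Majority → B

B


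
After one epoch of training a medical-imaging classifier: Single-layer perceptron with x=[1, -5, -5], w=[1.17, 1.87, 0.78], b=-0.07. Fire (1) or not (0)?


z = (1)·(1.17) + (-5)·(1.87) + (-5)·(0.78) - 0.07
  = -12.15
step(z) = 0 (z<0)

0


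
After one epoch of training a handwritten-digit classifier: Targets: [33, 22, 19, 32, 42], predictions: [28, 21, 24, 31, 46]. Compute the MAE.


Absolute errors: |33-28|=5, |22-21|=1, |19-24|=5, |32-31|=1, |42-46|=4
Sum = 16
MAE = 16/5 = 16/5

16/5


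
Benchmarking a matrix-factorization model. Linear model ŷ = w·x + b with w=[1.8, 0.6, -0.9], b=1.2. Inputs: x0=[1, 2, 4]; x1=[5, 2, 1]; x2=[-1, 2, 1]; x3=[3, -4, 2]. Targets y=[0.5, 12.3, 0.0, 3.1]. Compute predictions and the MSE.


ŷ0 = (1.8)·(1) + (0.6)·(2) + (-0.9)·(4) + 1.2 = 0.6
ŷ1 = (1.8)·(5) + (0.6)·(2) + (-0.9)·(1) + 1.2 = 10.5
ŷ2 = (1.8)·(-1) + (0.6)·(2) + (-0.9)·(1) + 1.2 = -0.3
ŷ3 = (1.8)·(3) + (0.6)·(-4) + (-0.9)·(2) + 1.2 = 2.4
errors² = [0.01, 3.24, 0.09, 0.49]
MSE = 3.8300/4 = 0.9575

0.9575


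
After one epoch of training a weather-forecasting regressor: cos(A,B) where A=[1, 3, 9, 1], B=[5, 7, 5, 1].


A·B = 1·5 + 3·7 + 9·5 + 1·1 = 72
‖A‖ = √92 = 9.5917, ‖B‖ = √100 = 10
cos = 72/(√92·√100) = 72/√9200 = 0.7507

0.7507


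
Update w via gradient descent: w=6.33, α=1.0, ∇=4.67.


w_new = w - α·∇
= 6.33 - 1.0·4.67
= 6.33 - 4.67
= 1.66

1.66


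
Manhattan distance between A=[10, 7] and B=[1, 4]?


d = |10-1| + |7-4|
  = 9 + 3
  = 12

12


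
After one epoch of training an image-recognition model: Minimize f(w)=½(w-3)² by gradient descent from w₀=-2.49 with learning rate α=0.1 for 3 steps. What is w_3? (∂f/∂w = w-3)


step 1: grad = -2.49-3 = -5.49; w = -2.49 - 0.1·(-5.49) = -1.941
step 2: grad = -1.941-3 = -4.941; w = -1.941 - 0.1·(-4.941) = -1.4469
step 3: grad = -1.4469-3 = -4.4469; w = -1.4469 - 0.1·(-4.4469) = -1.00221

-1.00221


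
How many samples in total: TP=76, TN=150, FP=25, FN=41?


Total = TP + TN + FP + FN
= 76 + 150 + 25 + 41
= 292
(Predicted positive: 101, predicted negative: 191)

292


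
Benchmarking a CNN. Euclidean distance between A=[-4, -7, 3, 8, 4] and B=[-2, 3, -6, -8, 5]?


d = √((-4+ 2)² + (-7-3)² + (3+ 6)² + (8+ 8)² + (4-5)²)
  = √(4 + 100 + 81 + 256 + 1)
  = √442 = 21.0238

21.0238


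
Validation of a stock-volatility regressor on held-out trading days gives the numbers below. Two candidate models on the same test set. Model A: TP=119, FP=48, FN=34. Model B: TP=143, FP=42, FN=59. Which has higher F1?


Model A: P=119/167=0.7126, R=119/153=0.7778, F1=2PR/(P+R)=2TP/(2TP+FP+FN)=238/320=0.7438
Model B: P=143/185=0.773, R=143/202=0.7079, F1=2PR/(P+R)=2TP/(2TP+FP+FN)=286/387=0.739
0.7438 > 0.739 → Model A

Model A


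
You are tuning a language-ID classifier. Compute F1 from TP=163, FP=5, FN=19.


Precision = 163/168 = 0.9702
Recall = 163/182 = 0.8956
F1 = 2·P·R/(P+R) = 2·TP/(2·TP+FP+FN) = 326/(326+5+19) = 326/350 = 0.9314

0.9314


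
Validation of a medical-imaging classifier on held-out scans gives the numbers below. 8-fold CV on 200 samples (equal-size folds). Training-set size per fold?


Fold size = 200/8 = 25
Training per fold = 200 - 25 = 175

175


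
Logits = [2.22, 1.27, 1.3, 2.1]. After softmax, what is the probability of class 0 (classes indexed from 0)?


Exponentials: e^2.22=9.2073, e^1.27=3.5609, e^1.3=3.6693, e^2.1=8.1662
Sum = 24.6037
Softmax = [0.3742, 0.1447, 0.1491, 0.3319]
p[0] = 9.2073/24.6037 = 0.3742

0.3742


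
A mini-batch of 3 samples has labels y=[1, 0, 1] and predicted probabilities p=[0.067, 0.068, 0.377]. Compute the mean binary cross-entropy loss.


L[0] = -ln(0.067) = 2.7031
L[1] = -ln(1-0.068) = -ln(0.932) = 0.0704
L[2] = -ln(0.377) = 0.9755
mean = (2.7031 + 0.0704 + 0.9755)/3 = 1.2497

1.2497


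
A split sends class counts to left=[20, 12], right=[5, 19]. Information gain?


Parent = [25, 31], H_parent = 0.9917
H_left = 0.9544 (n=32), H_right = 0.7383 (n=24)
H_children = (32/56)·0.9544 + (24/56)·0.7383 = 0.8618
IG = 0.9917 - 0.8618 = 0.1299

0.1299


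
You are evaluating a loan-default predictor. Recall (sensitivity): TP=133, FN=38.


Recall = TP/(TP+FN)
= 133/(133+38)
= 133/171 = 77.78%

77.78%


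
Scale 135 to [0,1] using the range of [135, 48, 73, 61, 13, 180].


min=13, max=180
(135-13)/(180-13) = 122/167 = 0.7305

0.7305


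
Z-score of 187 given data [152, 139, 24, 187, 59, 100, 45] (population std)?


μ = 100.8571, σ = 56.4052
z = (187 - 100.8571)/56.4052 = 1.5272

1.5272


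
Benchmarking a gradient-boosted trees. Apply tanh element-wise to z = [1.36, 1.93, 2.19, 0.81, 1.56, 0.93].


tanh(1.36) = 0.8764
tanh(1.93) = 0.9587
tanh(2.19) = 0.9753
tanh(0.81) = 0.6696
tanh(1.56) = 0.9154
tanh(0.93) = 0.7306
result = [0.8764, 0.9587, 0.9753, 0.6696, 0.9154, 0.7306]

[0.8764, 0.9587, 0.9753, 0.6696, 0.9154, 0.7306]


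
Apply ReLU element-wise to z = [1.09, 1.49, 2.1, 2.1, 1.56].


ReLU(1.09) = max(0, 1.09) = 1.09
ReLU(1.49) = max(0, 1.49) = 1.49
ReLU(2.1) = max(0, 2.1) = 2.1
ReLU(2.1) = max(0, 2.1) = 2.1
ReLU(1.56) = max(0, 1.56) = 1.56
result = [1.09, 1.49, 2.1, 2.1, 1.56]

[1.09, 1.49, 2.1, 2.1, 1.56]


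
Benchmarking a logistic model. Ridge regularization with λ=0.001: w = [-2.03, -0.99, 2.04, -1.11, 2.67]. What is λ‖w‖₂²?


‖w‖₂² = (-2.03)² + (-0.99)² + (2.04)² + (-1.11)² + (2.67)²
     = 4.1209 + 0.9801 + 4.1616 + 1.2321 + 7.1289
     = 17.6236
λ·‖w‖₂² = 0.001·17.6236 = 0.017624

0.017624


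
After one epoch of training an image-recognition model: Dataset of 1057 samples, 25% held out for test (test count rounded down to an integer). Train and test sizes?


Test = ⌊1057·25/100⌋ = 264
Train = 1057 - 264 = 793

Train: 793, Test: 264


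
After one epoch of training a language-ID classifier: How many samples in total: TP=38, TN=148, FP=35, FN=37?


Total = TP + TN + FP + FN
= 38 + 148 + 35 + 37
= 258
(Predicted positive: 73, predicted negative: 185)

258


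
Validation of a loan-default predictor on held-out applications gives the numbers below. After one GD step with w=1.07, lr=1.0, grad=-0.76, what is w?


w_new = w - α·∇
= 1.07 - 1.0·-0.76
= 1.07 + 0.76
= 1.83

1.83


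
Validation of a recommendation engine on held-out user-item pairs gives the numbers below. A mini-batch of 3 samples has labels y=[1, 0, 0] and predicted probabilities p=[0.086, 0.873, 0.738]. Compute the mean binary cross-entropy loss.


L[0] = -ln(0.086) = 2.4534
L[1] = -ln(1-0.873) = -ln(0.127) = 2.0636
L[2] = -ln(1-0.738) = -ln(0.262) = 1.3394
mean = (2.4534 + 2.0636 + 1.3394)/3 = 1.9521

1.9521


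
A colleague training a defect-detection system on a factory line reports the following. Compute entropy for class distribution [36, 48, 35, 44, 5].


Probabilities: [36/168, 48/168, 35/168, 44/168, 5/168] ≈ [0.2143, 0.2857, 0.2083, 0.2619, 0.0298]
H = -((36/168)·log₂(36/168) + (48/168)·log₂(48/168) + (35/168)·log₂(35/168) + (44/168)·log₂(44/168) + (5/168)·log₂(5/168))
  = 2.1212 bits

2.1212 bits


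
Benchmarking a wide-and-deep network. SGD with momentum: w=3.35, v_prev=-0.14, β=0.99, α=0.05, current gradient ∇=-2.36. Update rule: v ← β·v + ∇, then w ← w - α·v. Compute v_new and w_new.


v_new = 0.99·-0.14 - 2.36 = -0.1386 - 2.36 = -2.4986
w_new = 3.35 - 0.05·-2.4986 = 3.35 + 0.12493 = 3.47493

v_new=-2.4986, w_new=3.47493


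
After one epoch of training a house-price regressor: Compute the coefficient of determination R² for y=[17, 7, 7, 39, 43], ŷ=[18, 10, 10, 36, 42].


ȳ = 22.6
SS_res = Σ(y-ŷ)² = 29
SS_tot = Σ(y-ȳ)² = 1203.2
R² = 1 - SS_res/SS_tot = 1 - 0.0241 = 0.9759

0.9759


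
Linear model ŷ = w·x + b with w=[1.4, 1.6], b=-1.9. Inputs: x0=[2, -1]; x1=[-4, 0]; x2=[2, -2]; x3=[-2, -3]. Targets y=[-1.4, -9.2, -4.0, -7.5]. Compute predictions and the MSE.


ŷ0 = (1.4)·(2) + (1.6)·(-1) - 1.9 = -0.7
ŷ1 = (1.4)·(-4) + (1.6)·(0) - 1.9 = -7.5
ŷ2 = (1.4)·(2) + (1.6)·(-2) - 1.9 = -2.3
ŷ3 = (1.4)·(-2) + (1.6)·(-3) - 1.9 = -9.5
errors² = [0.49, 2.89, 2.89, 4.0]
MSE = 10.2700/4 = 2.5675

2.5675


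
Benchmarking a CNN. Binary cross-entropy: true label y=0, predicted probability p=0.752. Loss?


BCE = -[y·ln(p) + (1-y)·ln(1-p)]
= -0 - 1·ln(1-0.752)
= -ln(0.248) = 1.3943

1.3943


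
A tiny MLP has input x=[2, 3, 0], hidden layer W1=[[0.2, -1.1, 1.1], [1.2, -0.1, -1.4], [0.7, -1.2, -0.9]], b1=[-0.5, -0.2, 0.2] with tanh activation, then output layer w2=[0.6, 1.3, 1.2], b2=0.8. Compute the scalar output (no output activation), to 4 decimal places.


z1[0] = (0.2)·(2) + (-1.1)·(3) + (1.1)·(0) - 0.5 = -3.4
z1[1] = (1.2)·(2) + (-0.1)·(3) + (-1.4)·(0) - 0.2 = 1.9
z1[2] = (0.7)·(2) + (-1.2)·(3) + (-0.9)·(0) + 0.2 = -2.0
h = tanh(z1) = [-0.9978, 0.9562, -0.964]
output = (0.6)·(-0.9978) + (1.3)·(0.9562) + (1.2)·(-0.964) + 0.8 = 0.2876

0.2876


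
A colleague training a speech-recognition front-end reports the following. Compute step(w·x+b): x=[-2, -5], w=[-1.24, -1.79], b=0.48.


z = (-2)·(-1.24) + (-5)·(-1.79) + 0.48
  = 11.91
step(z) = 1 (z≥0)

1


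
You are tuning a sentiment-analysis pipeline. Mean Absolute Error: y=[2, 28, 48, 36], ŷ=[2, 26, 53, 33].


Absolute errors: |2-2|=0, |28-26|=2, |48-53|=5, |36-33|=3
Sum = 10
MAE = 10/4 = 5/2

5/2


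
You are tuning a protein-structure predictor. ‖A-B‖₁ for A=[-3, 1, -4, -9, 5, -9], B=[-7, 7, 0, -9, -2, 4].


d = |-3+ 7| + |1-7| + |-4-0| + |-9+ 9| + |5+ 2| + |-9-4|
  = 4 + 6 + 4 + 0 + 7 + 13
  = 34

34


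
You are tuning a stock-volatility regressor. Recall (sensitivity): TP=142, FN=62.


Recall = TP/(TP+FN)
= 142/(142+62)
= 142/204 = 69.61%

69.61%


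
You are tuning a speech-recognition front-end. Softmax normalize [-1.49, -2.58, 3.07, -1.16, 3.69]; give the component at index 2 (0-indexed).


Exponentials: e^-1.49=0.2254, e^-2.58=0.0758, e^3.07=21.5419, e^-1.16=0.3135, e^3.69=40.0448
Sum = 62.2014
Softmax = [0.0036, 0.0012, 0.3463, 0.005, 0.6438]
p[2] = 21.5419/62.2014 = 0.3463

0.3463


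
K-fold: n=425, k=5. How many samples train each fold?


Fold size = 425/5 = 85
Training per fold = 425 - 85 = 340

340


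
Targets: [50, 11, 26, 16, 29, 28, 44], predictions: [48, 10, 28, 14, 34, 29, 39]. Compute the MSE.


Squared errors: (50-48)²=4, (11-10)²=1, (26-28)²=4, (16-14)²=4, (29-34)²=25, (28-29)²=1, (44-39)²=25
Sum = 64
MSE = 64/7 = 64/7

64/7


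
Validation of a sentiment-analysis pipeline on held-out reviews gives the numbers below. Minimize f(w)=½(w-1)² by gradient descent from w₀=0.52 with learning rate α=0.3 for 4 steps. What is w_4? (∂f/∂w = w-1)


step 1: grad = 0.52-1 = -0.48; w = 0.52 - 0.3·(-0.48) = 0.664
step 2: grad = 0.664-1 = -0.336; w = 0.664 - 0.3·(-0.336) = 0.7648
step 3: grad = 0.7648-1 = -0.2352; w = 0.7648 - 0.3·(-0.2352) = 0.83536
step 4: grad = 0.83536-1 = -0.16464; w = 0.83536 - 0.3·(-0.16464) = 0.884752

0.884752


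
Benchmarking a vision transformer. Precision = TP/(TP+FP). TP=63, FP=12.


Precision = TP/(TP+FP)
= 63/(63+12)
= 63/75 = 84.0%

84.0%


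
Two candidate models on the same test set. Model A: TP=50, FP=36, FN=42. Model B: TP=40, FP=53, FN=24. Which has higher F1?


Model A: P=50/86=0.5814, R=50/92=0.5435, F1=2PR/(P+R)=2TP/(2TP+FP+FN)=100/178=0.5618
Model B: P=40/93=0.4301, R=40/64=0.625, F1=2PR/(P+R)=2TP/(2TP+FP+FN)=80/157=0.5096
0.5618 > 0.5096 → Model A

Model A


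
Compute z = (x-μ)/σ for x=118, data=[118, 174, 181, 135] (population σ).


μ = 152, σ = 26.3154
z = (118 - 152)/26.3154 = -1.292

-1.292


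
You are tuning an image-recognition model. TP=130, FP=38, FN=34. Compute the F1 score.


Precision = 130/168 = 0.7738
Recall = 130/164 = 0.7927
F1 = 2·P·R/(P+R) = 2·TP/(2·TP+FP+FN) = 260/(260+38+34) = 260/332 = 0.7831

0.7831


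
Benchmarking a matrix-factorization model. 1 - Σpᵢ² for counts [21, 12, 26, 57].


Probabilities: [21/116, 12/116, 26/116, 57/116] ≈ [0.181, 0.1034, 0.2241, 0.4914]
Σpᵢ² = (441 + 144 + 676 + 3249)/116² = 4510/13456
Gini = 1 - Σpᵢ² = 1 - 4510/13456 = 0.6648

0.6648


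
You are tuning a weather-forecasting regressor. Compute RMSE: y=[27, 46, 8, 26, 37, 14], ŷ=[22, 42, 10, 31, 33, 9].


MSE = 111/6 = 18.5
RMSE = √(111/6) = 4.3012

4.3012


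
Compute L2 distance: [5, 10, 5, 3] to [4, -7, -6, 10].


d = √((5-4)² + (10+ 7)² + (5+ 6)² + (3-10)²)
  = √(1 + 289 + 121 + 49)
  = √460 = 21.4476

21.4476


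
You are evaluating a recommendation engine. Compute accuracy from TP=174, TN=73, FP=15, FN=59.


Accuracy = (TP+TN)/(TP+TN+FP+FN)
= (174+73)/(321)
= 247/321 = 76.95%

76.95%


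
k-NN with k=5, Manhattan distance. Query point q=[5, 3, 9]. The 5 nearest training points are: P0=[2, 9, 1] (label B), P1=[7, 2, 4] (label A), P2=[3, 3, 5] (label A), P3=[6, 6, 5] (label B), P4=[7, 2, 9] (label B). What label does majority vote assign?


d(q,P0) = 17  (label B)
d(q,P1) = 8  (label A)
d(q,P2) = 6  (label A)
d(q,P3) = 8  (label B)
d(q,P4) = 3  (label B)
Votes: A=2, B=3
Majority → B

B


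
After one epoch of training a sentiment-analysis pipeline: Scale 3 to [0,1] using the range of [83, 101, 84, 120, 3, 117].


min=3, max=120
(3-3)/(120-3) = 0/117 = 0.0

0.0


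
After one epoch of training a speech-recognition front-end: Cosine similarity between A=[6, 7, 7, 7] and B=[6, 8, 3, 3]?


A·B = 6·6 + 7·8 + 7·3 + 7·3 = 134
‖A‖ = √183 = 13.5277, ‖B‖ = √118 = 10.8628
cos = 134/(√183·√118) = 134/√21594 = 0.9119

0.9119


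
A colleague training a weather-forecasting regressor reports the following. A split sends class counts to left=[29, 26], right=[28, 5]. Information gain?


Parent = [57, 31], H_parent = 0.9361
H_left = 0.9979 (n=55), H_right = 0.6136 (n=33)
H_children = (55/88)·0.9979 + (33/88)·0.6136 = 0.8538
IG = 0.9361 - 0.8538 = 0.0823

0.0823


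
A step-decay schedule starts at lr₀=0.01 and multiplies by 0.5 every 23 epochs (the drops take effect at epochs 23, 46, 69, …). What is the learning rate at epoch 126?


n_drops = ⌊126/23⌋ = 5
lr = 0.01·0.5^5 = 0.01·0.03125 = 0.0003125

0.0003125


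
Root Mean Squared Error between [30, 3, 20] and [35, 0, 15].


MSE = 59/3 = 19.6667
RMSE = √(59/3) = 4.4347

4.4347


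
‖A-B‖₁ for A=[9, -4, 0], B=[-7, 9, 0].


d = |9+ 7| + |-4-9| + |0-0|
  = 16 + 13 + 0
  = 29

29


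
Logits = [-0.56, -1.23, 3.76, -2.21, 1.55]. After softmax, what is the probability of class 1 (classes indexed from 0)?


Exponentials: e^-0.56=0.5712, e^-1.23=0.2923, e^3.76=42.9484, e^-2.21=0.1097, e^1.55=4.7115
Sum = 48.6331
Softmax = [0.0117, 0.006, 0.8831, 0.0023, 0.0969]
p[1] = 0.2923/48.6331 = 0.006

0.006


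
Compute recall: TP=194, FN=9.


Recall = TP/(TP+FN)
= 194/(194+9)
= 194/203 = 95.57%

95.57%


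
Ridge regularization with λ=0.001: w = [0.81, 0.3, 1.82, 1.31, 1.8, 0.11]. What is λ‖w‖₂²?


‖w‖₂² = (0.81)² + (0.3)² + (1.82)² + (1.31)² + (1.8)² + (0.11)²
     = 0.6561 + 0.09 + 3.3124 + 1.7161 + 3.24 + 0.0121
     = 9.0267
λ·‖w‖₂² = 0.001·9.0267 = 0.009027

0.009027


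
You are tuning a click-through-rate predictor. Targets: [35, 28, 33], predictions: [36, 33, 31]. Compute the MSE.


Squared errors: (35-36)²=1, (28-33)²=25, (33-31)²=4
Sum = 30
MSE = 30/3 = 10

10


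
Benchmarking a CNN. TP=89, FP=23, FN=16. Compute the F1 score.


Precision = 89/112 = 0.7946
Recall = 89/105 = 0.8476
F1 = 2·P·R/(P+R) = 2·TP/(2·TP+FP+FN) = 178/(178+23+16) = 178/217 = 0.8203

0.8203


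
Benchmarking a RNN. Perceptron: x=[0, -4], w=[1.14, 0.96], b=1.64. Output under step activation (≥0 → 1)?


z = (0)·(1.14) + (-4)·(0.96) + 1.64
  = -2.2
step(z) = 0 (z<0)

0


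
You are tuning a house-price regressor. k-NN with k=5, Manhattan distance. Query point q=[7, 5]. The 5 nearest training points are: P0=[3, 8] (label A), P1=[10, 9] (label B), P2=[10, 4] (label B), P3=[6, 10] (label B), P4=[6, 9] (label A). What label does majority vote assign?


d(q,P0) = 7  (label A)
d(q,P1) = 7  (label B)
d(q,P2) = 4  (label B)
d(q,P3) = 6  (label B)
d(q,P4) = 5  (label A)
Votes: A=2, B=3
Majority → B

B


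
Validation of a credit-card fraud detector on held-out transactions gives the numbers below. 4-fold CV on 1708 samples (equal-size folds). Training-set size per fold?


Fold size = 1708/4 = 427
Training per fold = 1708 - 427 = 1281

1281


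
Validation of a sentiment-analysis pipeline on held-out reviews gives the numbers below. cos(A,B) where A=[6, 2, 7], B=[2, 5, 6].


A·B = 6·2 + 2·5 + 7·6 = 64
‖A‖ = √89 = 9.434, ‖B‖ = √65 = 8.0623
cos = 64/(√89·√65) = 64/√5785 = 0.8414

0.8414


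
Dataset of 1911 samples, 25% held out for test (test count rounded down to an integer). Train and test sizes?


Test = ⌊1911·25/100⌋ = 477
Train = 1911 - 477 = 1434

Train: 1434, Test: 477


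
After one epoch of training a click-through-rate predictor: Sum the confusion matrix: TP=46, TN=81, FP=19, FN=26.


Total = TP + TN + FP + FN
= 46 + 81 + 19 + 26
= 172
(Predicted positive: 65, predicted negative: 107)

172


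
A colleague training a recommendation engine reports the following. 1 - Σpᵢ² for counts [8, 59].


Probabilities: [8/67, 59/67] ≈ [0.1194, 0.8806]
Σpᵢ² = (64 + 3481)/67² = 3545/4489
Gini = 1 - Σpᵢ² = 1 - 3545/4489 = 0.2103

0.2103


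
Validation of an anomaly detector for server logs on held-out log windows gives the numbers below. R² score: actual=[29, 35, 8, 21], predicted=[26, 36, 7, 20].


ȳ = 23.25
SS_res = Σ(y-ŷ)² = 12
SS_tot = Σ(y-ȳ)² = 408.75
R² = 1 - SS_res/SS_tot = 1 - 0.0294 = 0.9706

0.9706


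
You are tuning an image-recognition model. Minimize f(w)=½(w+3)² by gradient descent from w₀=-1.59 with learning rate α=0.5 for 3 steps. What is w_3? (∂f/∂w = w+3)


step 1: grad = -1.59+3 = 1.41; w = -1.59 - 0.5·(1.41) = -2.295
step 2: grad = -2.295+3 = 0.705; w = -2.295 - 0.5·(0.705) = -2.6475
step 3: grad = -2.6475+3 = 0.3525; w = -2.6475 - 0.5·(0.3525) = -2.82375

-2.82375


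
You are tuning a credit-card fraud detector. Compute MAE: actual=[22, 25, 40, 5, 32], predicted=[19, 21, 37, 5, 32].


Absolute errors: |22-19|=3, |25-21|=4, |40-37|=3, |5-5|=0, |32-32|=0
Sum = 10
MAE = 10/5 = 2

2


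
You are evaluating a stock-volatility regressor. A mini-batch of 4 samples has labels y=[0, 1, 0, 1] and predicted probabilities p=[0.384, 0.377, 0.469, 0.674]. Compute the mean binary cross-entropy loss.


L[0] = -ln(1-0.384) = -ln(0.616) = 0.4845
L[1] = -ln(0.377) = 0.9755
L[2] = -ln(1-0.469) = -ln(0.531) = 0.633
L[3] = -ln(0.674) = 0.3945
mean = (0.4845 + 0.9755 + 0.633 + 0.3945)/4 = 0.6219

0.6219


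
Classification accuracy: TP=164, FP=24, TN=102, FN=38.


Accuracy = (TP+TN)/(TP+TN+FP+FN)
= (164+102)/(328)
= 266/328 = 81.1%

81.1%


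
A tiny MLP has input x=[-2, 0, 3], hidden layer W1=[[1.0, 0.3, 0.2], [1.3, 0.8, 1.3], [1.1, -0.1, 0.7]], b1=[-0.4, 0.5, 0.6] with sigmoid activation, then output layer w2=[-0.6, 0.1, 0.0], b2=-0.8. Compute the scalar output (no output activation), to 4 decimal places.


z1[0] = (1.0)·(-2) + (0.3)·(0) + (0.2)·(3) - 0.4 = -1.8
z1[1] = (1.3)·(-2) + (0.8)·(0) + (1.3)·(3) + 0.5 = 1.8
z1[2] = (1.1)·(-2) + (-0.1)·(0) + (0.7)·(3) + 0.6 = 0.5
h = sigmoid(z1) = [0.1419, 0.8581, 0.6225]
output = (-0.6)·(0.1419) + (0.1)·(0.8581) + (0.0)·(0.6225) - 0.8 = -0.7993

-0.7993


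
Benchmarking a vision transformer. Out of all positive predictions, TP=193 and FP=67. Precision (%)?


Precision = TP/(TP+FP)
= 193/(193+67)
= 193/260 = 74.23%

74.23%


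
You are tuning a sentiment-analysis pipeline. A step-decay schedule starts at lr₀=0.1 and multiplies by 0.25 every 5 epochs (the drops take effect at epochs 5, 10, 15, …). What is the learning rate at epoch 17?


n_drops = ⌊17/5⌋ = 3
lr = 0.1·0.25^3 = 0.1·0.015625 = 0.0015625

0.0015625


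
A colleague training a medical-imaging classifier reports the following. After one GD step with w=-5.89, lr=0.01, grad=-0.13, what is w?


w_new = w - α·∇
= -5.89 - 0.01·-0.13
= -5.89 + 0.0013
= -5.8887

-5.8887


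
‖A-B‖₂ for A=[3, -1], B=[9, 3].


d = √((3-9)² + (-1-3)²)
  = √(36 + 16)
  = √52 = 7.2111

7.2111


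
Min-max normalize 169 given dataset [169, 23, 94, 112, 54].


min=23, max=169
(169-23)/(169-23) = 146/146 = 1.0

1.0


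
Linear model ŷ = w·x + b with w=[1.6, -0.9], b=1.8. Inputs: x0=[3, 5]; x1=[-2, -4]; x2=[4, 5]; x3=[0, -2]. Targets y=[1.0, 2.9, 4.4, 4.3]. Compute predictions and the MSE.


ŷ0 = (1.6)·(3) + (-0.9)·(5) + 1.8 = 2.1
ŷ1 = (1.6)·(-2) + (-0.9)·(-4) + 1.8 = 2.2
ŷ2 = (1.6)·(4) + (-0.9)·(5) + 1.8 = 3.7
ŷ3 = (1.6)·(0) + (-0.9)·(-2) + 1.8 = 3.6
errors² = [1.21, 0.49, 0.49, 0.49]
MSE = 2.6800/4 = 0.67

0.67


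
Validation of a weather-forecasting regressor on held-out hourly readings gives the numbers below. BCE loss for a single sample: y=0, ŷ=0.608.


BCE = -[y·ln(p) + (1-y)·ln(1-p)]
= -0 - 1·ln(1-0.608)
= -ln(0.392) = 0.9365

0.9365


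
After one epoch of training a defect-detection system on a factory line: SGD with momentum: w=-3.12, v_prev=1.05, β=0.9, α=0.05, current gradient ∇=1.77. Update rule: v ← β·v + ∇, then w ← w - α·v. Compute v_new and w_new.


v_new = 0.9·1.05 + 1.77 = 0.945 + 1.77 = 2.715
w_new = -3.12 - 0.05·2.715 = -3.12 - 0.13575 = -3.25575

v_new=2.715, w_new=-3.25575


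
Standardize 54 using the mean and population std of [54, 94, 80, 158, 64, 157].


μ = 101.1667, σ = 41.7389
z = (54 - 101.1667)/41.7389 = -1.13

-1.13


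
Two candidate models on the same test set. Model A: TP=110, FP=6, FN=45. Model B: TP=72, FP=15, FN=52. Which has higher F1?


Model A: P=110/116=0.9483, R=110/155=0.7097, F1=2PR/(P+R)=2TP/(2TP+FP+FN)=220/271=0.8118
Model B: P=72/87=0.8276, R=72/124=0.5806, F1=2PR/(P+R)=2TP/(2TP+FP+FN)=144/211=0.6825
0.8118 > 0.6825 → Model A

Model A
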